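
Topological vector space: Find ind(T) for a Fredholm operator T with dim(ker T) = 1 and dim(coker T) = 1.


The Fredholm index is defined as ind(T) = dim(ker T) - dim(coker T)
= 1 - 1
= 0

0


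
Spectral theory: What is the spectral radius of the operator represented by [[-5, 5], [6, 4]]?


For a 2x2 matrix, eigenvalues satisfy lambda^2 - (trace)*lambda + det = 0
trace = -5 + 4 = -1
det = -5*4 - 5*6 = -50
discriminant = (-1)^2 - 4*(-50) = 201
spectral radius = max |eigenvalue| = 7.5887

7.5887


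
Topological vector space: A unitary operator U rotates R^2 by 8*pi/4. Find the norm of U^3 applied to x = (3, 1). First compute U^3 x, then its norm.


U is a rotation by theta = 8*pi/4
U^3 = rotation by 3*theta = 24*pi/4 = 0*pi/4 (mod 2*pi)
cos(0*pi/4) = 1.0000, sin(0*pi/4) = 0.0000
U^3 x = (1.0000 * 3 - 0.0000 * 1, 0.0000 * 3 + 1.0000 * 1)
= (3.0000, 1.0000)
||U^3 x|| = sqrt(3.0000^2 + 1.0000^2) = sqrt(10.0000) = 3.1623

3.1623


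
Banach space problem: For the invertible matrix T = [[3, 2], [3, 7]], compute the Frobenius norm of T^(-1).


det(T) = 3*7 - 2*3 = 15
T^(-1) = (1/15) * [[7, -2], [-3, 3]] = [[0.4667, -0.1333], [-0.2000, 0.2000]]
||T^(-1)||_F^2 = 0.4667^2 + (-0.1333)^2 + (-0.2000)^2 + 0.2000^2 = 0.3156
||T^(-1)||_F = sqrt(0.3156) = 0.5617

0.5617


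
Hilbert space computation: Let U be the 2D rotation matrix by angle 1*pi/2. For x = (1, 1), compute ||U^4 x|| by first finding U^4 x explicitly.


U is a rotation by theta = 1*pi/2
U^4 = rotation by 4*theta = 4*pi/2 = 0*pi/2 (mod 2*pi)
cos(0*pi/2) = 1.0000, sin(0*pi/2) = 0.0000
U^4 x = (1.0000 * 1 - 0.0000 * 1, 0.0000 * 1 + 1.0000 * 1)
= (1.0000, 1.0000)
||U^4 x|| = sqrt(1.0000^2 + 1.0000^2) = sqrt(2.0000) = 1.4142

1.4142


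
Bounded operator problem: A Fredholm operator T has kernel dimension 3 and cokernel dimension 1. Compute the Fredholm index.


The Fredholm index is defined as ind(T) = dim(ker T) - dim(coker T)
= 3 - 1
= 2

2


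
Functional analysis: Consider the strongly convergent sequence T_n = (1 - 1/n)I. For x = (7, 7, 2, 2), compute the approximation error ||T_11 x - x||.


T_11 x - x = (1 - 1/11)x - x = -x/11
||x|| = sqrt(106) = 10.2956
||T_11 x - x|| = ||x||/11 = 10.2956/11 = 0.9360

0.9360


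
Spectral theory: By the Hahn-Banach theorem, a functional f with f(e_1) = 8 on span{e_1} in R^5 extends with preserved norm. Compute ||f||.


The norm of f is given by ||f|| = sup_{||x||=1} |f(x)|.
On span{e_1}, ||e_1|| = 1, so ||f|| = |f(e_1)| / ||e_1||
= |8| / 1 = 8.0000

8.0000


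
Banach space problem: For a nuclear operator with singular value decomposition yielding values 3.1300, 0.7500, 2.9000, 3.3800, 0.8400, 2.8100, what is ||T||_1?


The nuclear norm is the sum of all singular values.
||T||_1 = 3.1300 + 0.7500 + 2.9000 + 3.3800 + 0.8400 + 2.8100
= 13.8100

13.8100


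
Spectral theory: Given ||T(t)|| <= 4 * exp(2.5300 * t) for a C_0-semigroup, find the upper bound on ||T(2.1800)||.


||T(2.1800)|| <= 4 * exp(2.5300 * 2.1800)
= 4 * exp(5.5154)
= 4 * 248.4894
= 993.9574

993.9574


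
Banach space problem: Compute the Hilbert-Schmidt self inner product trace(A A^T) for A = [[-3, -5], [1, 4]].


trace(A * A^T) = sum of squares of all entries
= (-3)^2 + (-5)^2 + 1^2 + 4^2
= 9 + 25 + 1 + 16
= 51

51


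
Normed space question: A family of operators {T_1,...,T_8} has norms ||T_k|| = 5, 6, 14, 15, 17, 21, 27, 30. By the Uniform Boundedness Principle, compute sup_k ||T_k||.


By the Uniform Boundedness Principle, the supremum of norms is finite.
sup_k ||T_k|| = max(5, 6, 14, 15, 17, 21, 27, 30) = 30

30


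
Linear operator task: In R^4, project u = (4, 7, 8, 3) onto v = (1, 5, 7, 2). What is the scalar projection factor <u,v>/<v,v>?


Computing <u,v> = 4*1 + 7*5 + 8*7 + 3*2 = 101
Computing <v,v> = 1^2 + 5^2 + 7^2 + 2^2 = 79
Projection coefficient = 101/79 = 1.2785

1.2785


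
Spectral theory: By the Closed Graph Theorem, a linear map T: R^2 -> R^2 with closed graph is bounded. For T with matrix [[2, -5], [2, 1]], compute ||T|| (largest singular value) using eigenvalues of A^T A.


A^T A = [[8, -8], [-8, 26]]
trace(A^T A) = 34, det(A^T A) = 144
discriminant = 34^2 - 4*144 = 580
Largest eigenvalue of A^T A = (trace + sqrt(disc))/2 = 29.0416
||T|| = sqrt(29.0416) = 5.3890

5.3890


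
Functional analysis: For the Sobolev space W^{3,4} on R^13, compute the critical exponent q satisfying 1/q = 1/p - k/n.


Using the Sobolev embedding formula: 1/q = 1/p - k/n
1/q = 1/4 - 3/13 = 1/52
q = 1/(1/52) = 52

52.0000


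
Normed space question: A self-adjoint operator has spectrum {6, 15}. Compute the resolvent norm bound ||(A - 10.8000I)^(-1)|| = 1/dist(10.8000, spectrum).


dist(10.8000, {6, 15}) = min(|10.8000 - 6|, |10.8000 - 15|)
= min(4.8000, 4.2000) = 4.2000
Resolvent bound = 1/4.2000 = 0.2381

0.2381


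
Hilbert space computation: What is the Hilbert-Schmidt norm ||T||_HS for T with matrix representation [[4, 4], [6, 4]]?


The Hilbert-Schmidt norm is sqrt(sum of squares of all entries).
Sum of squares = 4^2 + 4^2 + 6^2 + 4^2
= 16 + 16 + 36 + 16 = 84
||T||_HS = sqrt(84) = 9.1652

9.1652


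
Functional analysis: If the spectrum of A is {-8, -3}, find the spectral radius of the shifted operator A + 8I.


Spectrum of A + 8I = {0, 5}
Spectral radius = max |lambda| over the shifted spectrum
= max(0, 5) = 5

5


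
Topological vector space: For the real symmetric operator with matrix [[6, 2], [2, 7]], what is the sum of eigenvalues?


For a self-adjoint (symmetric) matrix, the eigenvalues are real.
The sum of eigenvalues equals the trace of the matrix.
trace = 6 + 7 = 13

13


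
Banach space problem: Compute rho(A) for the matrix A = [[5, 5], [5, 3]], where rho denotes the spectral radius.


For a 2x2 matrix, eigenvalues satisfy lambda^2 - (trace)*lambda + det = 0
trace = 5 + 3 = 8
det = 5*3 - 5*5 = -10
discriminant = 8^2 - 4*(-10) = 104
spectral radius = max |eigenvalue| = 9.0990

9.0990


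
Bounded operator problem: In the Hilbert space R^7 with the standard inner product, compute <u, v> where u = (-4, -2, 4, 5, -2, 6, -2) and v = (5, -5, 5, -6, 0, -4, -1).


Computing the standard inner product <u, v> = sum u_i * v_i
= -4*5 + -2*-5 + 4*5 + 5*-6 + -2*0 + 6*-4 + -2*-1
= -20 + 10 + 20 + -30 + 0 + -24 + 2
= -42

-42


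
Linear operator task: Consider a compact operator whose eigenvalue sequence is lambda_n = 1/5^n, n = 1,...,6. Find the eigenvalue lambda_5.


The eigenvalue formula gives lambda_5 = 1/5^5
= 1/3125
= 3.2000e-04

3.2000e-04


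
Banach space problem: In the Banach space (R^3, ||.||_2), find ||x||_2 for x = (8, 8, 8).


The l^2 norm = (sum |x_i|^2)^(1/2)
Sum of 2th powers = 64 + 64 + 64 = 192
||x||_2 = (192)^(1/2) = 13.8564

13.8564


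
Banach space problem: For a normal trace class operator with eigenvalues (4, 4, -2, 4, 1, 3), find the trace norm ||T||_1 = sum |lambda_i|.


For a normal operator, singular values equal |eigenvalues|.
Trace norm = sum |lambda_i| = 4 + 4 + 2 + 4 + 1 + 3
= 18

18


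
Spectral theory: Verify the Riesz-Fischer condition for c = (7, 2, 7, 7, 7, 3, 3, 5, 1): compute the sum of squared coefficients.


sum |c_n|^2 = 7^2 + 2^2 + 7^2 + 7^2 + 7^2 + 3^2 + 3^2 + 5^2 + 1^2
= 49 + 4 + 49 + 49 + 49 + 9 + 9 + 25 + 1
= 244

244


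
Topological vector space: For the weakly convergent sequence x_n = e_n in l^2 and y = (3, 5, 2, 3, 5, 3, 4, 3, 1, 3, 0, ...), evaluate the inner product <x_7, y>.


x_7 = e_7 is the standard basis vector with 1 in position 7.
<x_7, y> = y_7 = 4
As n -> infinity, <x_n, y> -> 0, confirming weak convergence of (x_n) to 0.

4


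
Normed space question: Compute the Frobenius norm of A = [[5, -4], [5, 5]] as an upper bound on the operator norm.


||A||_F^2 = sum a_ij^2
= 5^2 + (-4)^2 + 5^2 + 5^2
= 25 + 16 + 25 + 25 = 91
||A||_F = sqrt(91) = 9.5394

9.5394


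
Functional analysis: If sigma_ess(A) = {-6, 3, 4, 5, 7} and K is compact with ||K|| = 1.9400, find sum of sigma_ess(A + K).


By Weyl's theorem, the essential spectrum is invariant under compact perturbations.
sigma_ess(A + K) = sigma_ess(A) = {-6, 3, 4, 5, 7}
Sum = -6 + 3 + 4 + 5 + 7 = 13

13


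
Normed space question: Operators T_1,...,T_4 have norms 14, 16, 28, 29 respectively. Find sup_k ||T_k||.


By the Uniform Boundedness Principle, the supremum of norms is finite.
sup_k ||T_k|| = max(14, 16, 28, 29) = 29

29


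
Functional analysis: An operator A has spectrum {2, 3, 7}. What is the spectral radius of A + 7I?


Spectrum of A + 7I = {9, 10, 14}
Spectral radius = max |lambda| over the shifted spectrum
= max(9, 10, 14) = 14

14


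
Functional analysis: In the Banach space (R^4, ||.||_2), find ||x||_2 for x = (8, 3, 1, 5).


The l^2 norm = (sum |x_i|^2)^(1/2)
Sum of 2th powers = 64 + 9 + 1 + 25 = 99
||x||_2 = (99)^(1/2) = 9.9499

9.9499


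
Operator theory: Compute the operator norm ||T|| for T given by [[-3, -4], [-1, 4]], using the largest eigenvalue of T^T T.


A^T A = [[10, 8], [8, 32]]
trace(A^T A) = 42, det(A^T A) = 256
discriminant = 42^2 - 4*256 = 740
Largest eigenvalue of A^T A = (trace + sqrt(disc))/2 = 34.6015
||T|| = sqrt(34.6015) = 5.8823

5.8823


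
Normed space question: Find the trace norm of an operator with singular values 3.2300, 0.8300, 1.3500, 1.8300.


The nuclear norm is the sum of all singular values.
||T||_1 = 3.2300 + 0.8300 + 1.3500 + 1.8300
= 7.2400

7.2400


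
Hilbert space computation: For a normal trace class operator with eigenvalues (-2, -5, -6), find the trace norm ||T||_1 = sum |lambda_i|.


For a normal operator, singular values equal |eigenvalues|.
Trace norm = sum |lambda_i| = 2 + 5 + 6
= 13

13


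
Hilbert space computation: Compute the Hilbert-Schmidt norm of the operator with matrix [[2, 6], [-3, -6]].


The Hilbert-Schmidt norm is sqrt(sum of squares of all entries).
Sum of squares = 2^2 + 6^2 + (-3)^2 + (-6)^2
= 4 + 36 + 9 + 36 = 85
||T||_HS = sqrt(85) = 9.2195

9.2195


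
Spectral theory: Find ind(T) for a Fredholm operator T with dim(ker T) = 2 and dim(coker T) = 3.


The Fredholm index is defined as ind(T) = dim(ker T) - dim(coker T)
= 2 - 3
= -1

-1


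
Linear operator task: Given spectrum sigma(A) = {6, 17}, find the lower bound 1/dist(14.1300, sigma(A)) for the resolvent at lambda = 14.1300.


dist(14.1300, {6, 17}) = min(|14.1300 - 6|, |14.1300 - 17|)
= min(8.1300, 2.8700) = 2.8700
Resolvent bound = 1/2.8700 = 0.3484

0.3484


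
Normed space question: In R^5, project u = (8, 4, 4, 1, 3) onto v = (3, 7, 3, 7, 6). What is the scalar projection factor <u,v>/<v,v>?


Computing <u,v> = 8*3 + 4*7 + 4*3 + 1*7 + 3*6 = 89
Computing <v,v> = 3^2 + 7^2 + 3^2 + 7^2 + 6^2 = 152
Projection coefficient = 89/152 = 0.5855

0.5855


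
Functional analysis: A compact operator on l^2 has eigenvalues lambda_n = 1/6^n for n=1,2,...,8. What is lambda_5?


The eigenvalue formula gives lambda_5 = 1/6^5
= 1/7776
= 1.2860e-04

1.2860e-04


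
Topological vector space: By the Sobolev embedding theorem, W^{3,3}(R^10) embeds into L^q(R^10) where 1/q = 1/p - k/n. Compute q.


Using the Sobolev embedding formula: 1/q = 1/p - k/n
1/q = 1/3 - 3/10 = 1/30
q = 1/(1/30) = 30

30.0000


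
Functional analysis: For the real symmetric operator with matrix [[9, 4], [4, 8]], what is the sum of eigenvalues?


For a self-adjoint (symmetric) matrix, the eigenvalues are real.
The sum of eigenvalues equals the trace of the matrix.
trace = 9 + 8 = 17

17


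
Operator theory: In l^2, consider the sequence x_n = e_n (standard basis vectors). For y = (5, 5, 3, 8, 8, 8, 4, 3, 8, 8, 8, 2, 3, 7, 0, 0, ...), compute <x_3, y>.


x_3 = e_3 is the standard basis vector with 1 in position 3.
<x_3, y> = y_3 = 3
As n -> infinity, <x_n, y> -> 0, confirming weak convergence of (x_n) to 0.

3


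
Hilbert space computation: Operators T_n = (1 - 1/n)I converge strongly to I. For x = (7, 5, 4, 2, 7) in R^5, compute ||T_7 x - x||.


T_7 x - x = (1 - 1/7)x - x = -x/7
||x|| = sqrt(143) = 11.9583
||T_7 x - x|| = ||x||/7 = 11.9583/7 = 1.7083

1.7083


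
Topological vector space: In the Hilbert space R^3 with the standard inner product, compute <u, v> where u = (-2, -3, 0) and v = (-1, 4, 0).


Computing the standard inner product <u, v> = sum u_i * v_i
= -2*-1 + -3*4 + 0*0
= 2 + -12 + 0
= -10

-10


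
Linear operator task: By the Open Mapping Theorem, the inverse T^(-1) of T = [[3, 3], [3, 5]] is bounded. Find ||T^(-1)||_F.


det(T) = 3*5 - 3*3 = 6
T^(-1) = (1/6) * [[5, -3], [-3, 3]] = [[0.8333, -0.5000], [-0.5000, 0.5000]]
||T^(-1)||_F^2 = 0.8333^2 + (-0.5000)^2 + (-0.5000)^2 + 0.5000^2 = 1.4444
||T^(-1)||_F = sqrt(1.4444) = 1.2019

1.2019


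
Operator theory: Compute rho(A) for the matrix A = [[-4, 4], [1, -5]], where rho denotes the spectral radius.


For a 2x2 matrix, eigenvalues satisfy lambda^2 - (trace)*lambda + det = 0
trace = -4 + -5 = -9
det = -4*-5 - 4*1 = 16
discriminant = (-9)^2 - 4*(16) = 17
spectral radius = max |eigenvalue| = 6.5616

6.5616


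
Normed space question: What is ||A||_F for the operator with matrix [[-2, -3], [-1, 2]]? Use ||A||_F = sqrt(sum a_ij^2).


||A||_F^2 = sum a_ij^2
= (-2)^2 + (-3)^2 + (-1)^2 + 2^2
= 4 + 9 + 1 + 4 = 18
||A||_F = sqrt(18) = 4.2426

4.2426


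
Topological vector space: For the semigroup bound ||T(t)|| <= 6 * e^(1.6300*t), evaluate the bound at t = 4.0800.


||T(4.0800)|| <= 6 * exp(1.6300 * 4.0800)
= 6 * exp(6.6504)
= 6 * 773.0935
= 4638.5610

4638.5610


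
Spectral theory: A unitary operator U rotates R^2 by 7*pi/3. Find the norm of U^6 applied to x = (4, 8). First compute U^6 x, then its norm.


U is a rotation by theta = 7*pi/3
U^6 = rotation by 6*theta = 42*pi/3 = 0*pi/3 (mod 2*pi)
cos(0*pi/3) = 1.0000, sin(0*pi/3) = 0.0000
U^6 x = (1.0000 * 4 - 0.0000 * 8, 0.0000 * 4 + 1.0000 * 8)
= (4.0000, 8.0000)
||U^6 x|| = sqrt(4.0000^2 + 8.0000^2) = sqrt(80.0000) = 8.9443

8.9443


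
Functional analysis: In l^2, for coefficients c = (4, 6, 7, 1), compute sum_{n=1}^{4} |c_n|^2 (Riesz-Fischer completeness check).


sum |c_n|^2 = 4^2 + 6^2 + 7^2 + 1^2
= 16 + 36 + 49 + 1
= 102

102


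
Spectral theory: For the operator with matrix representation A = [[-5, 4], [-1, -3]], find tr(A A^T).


trace(A * A^T) = sum of squares of all entries
= (-5)^2 + 4^2 + (-1)^2 + (-3)^2
= 25 + 16 + 1 + 9
= 51

51


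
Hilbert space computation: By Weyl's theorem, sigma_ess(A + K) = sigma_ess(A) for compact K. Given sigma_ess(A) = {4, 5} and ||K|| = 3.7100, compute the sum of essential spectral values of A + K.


By Weyl's theorem, the essential spectrum is invariant under compact perturbations.
sigma_ess(A + K) = sigma_ess(A) = {4, 5}
Sum = 4 + 5 = 9

9


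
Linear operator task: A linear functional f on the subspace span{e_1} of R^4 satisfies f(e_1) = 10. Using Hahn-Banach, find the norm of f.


The norm of f is given by ||f|| = sup_{||x||=1} |f(x)|.
On span{e_1}, ||e_1|| = 1, so ||f|| = |f(e_1)| / ||e_1||
= |10| / 1 = 10.0000

10.0000


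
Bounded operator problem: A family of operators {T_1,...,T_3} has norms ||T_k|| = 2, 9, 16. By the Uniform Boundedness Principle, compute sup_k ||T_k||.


By the Uniform Boundedness Principle, the supremum of norms is finite.
sup_k ||T_k|| = max(2, 9, 16) = 16

16


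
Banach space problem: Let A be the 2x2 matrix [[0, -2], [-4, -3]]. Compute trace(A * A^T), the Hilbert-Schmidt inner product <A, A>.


trace(A * A^T) = sum of squares of all entries
= 0^2 + (-2)^2 + (-4)^2 + (-3)^2
= 0 + 4 + 16 + 9
= 29

29


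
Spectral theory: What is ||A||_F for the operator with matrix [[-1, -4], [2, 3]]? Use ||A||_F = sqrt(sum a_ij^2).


||A||_F^2 = sum a_ij^2
= (-1)^2 + (-4)^2 + 2^2 + 3^2
= 1 + 16 + 4 + 9 = 30
||A||_F = sqrt(30) = 5.4772

5.4772


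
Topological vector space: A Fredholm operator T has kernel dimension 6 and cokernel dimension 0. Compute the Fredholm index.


The Fredholm index is defined as ind(T) = dim(ker T) - dim(coker T)
= 6 - 0
= 6

6


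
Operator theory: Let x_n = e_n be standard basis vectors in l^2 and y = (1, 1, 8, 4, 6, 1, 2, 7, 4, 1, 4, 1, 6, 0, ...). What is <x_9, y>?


x_9 = e_9 is the standard basis vector with 1 in position 9.
<x_9, y> = y_9 = 4
As n -> infinity, <x_n, y> -> 0, confirming weak convergence of (x_n) to 0.

4


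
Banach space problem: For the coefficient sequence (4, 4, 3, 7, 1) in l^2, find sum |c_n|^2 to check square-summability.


sum |c_n|^2 = 4^2 + 4^2 + 3^2 + 7^2 + 1^2
= 16 + 16 + 9 + 49 + 1
= 91

91


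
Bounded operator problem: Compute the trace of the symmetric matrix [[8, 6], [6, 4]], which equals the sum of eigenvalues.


For a self-adjoint (symmetric) matrix, the eigenvalues are real.
The sum of eigenvalues equals the trace of the matrix.
trace = 8 + 4 = 12

12


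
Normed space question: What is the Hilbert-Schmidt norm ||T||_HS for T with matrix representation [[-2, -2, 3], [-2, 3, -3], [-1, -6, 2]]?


The Hilbert-Schmidt norm is sqrt(sum of squares of all entries).
Sum of squares = (-2)^2 + (-2)^2 + 3^2 + (-2)^2 + 3^2 + (-3)^2 + (-1)^2 + (-6)^2 + 2^2
= 4 + 4 + 9 + 4 + 9 + 9 + 1 + 36 + 4 = 80
||T||_HS = sqrt(80) = 8.9443

8.9443


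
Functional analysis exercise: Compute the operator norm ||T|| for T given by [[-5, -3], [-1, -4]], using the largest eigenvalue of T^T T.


A^T A = [[26, 19], [19, 25]]
trace(A^T A) = 51, det(A^T A) = 289
discriminant = 51^2 - 4*289 = 1445
Largest eigenvalue of A^T A = (trace + sqrt(disc))/2 = 44.5066
||T|| = sqrt(44.5066) = 6.6713

6.6713


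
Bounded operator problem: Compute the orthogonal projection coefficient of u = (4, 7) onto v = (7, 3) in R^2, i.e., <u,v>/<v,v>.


Computing <u,v> = 4*7 + 7*3 = 49
Computing <v,v> = 7^2 + 3^2 = 58
Projection coefficient = 49/58 = 0.8448

0.8448


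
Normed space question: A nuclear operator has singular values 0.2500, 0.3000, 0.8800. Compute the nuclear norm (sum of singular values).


The nuclear norm is the sum of all singular values.
||T||_1 = 0.2500 + 0.3000 + 0.8800
= 1.4300

1.4300


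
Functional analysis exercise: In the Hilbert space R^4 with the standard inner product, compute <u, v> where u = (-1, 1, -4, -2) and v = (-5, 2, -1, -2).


Computing the standard inner product <u, v> = sum u_i * v_i
= -1*-5 + 1*2 + -4*-1 + -2*-2
= 5 + 2 + 4 + 4
= 15

15


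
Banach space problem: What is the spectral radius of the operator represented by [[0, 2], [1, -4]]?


For a 2x2 matrix, eigenvalues satisfy lambda^2 - (trace)*lambda + det = 0
trace = 0 + -4 = -4
det = 0*-4 - 2*1 = -2
discriminant = (-4)^2 - 4*(-2) = 24
spectral radius = max |eigenvalue| = 4.4495

4.4495


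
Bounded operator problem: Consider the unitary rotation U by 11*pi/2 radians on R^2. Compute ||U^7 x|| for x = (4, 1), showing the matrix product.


U is a rotation by theta = 11*pi/2
U^7 = rotation by 7*theta = 77*pi/2 = 1*pi/2 (mod 2*pi)
cos(1*pi/2) = 0.0000, sin(1*pi/2) = 1.0000
U^7 x = (0.0000 * 4 - 1.0000 * 1, 1.0000 * 4 + 0.0000 * 1)
= (-1.0000, 4.0000)
||U^7 x|| = sqrt((-1.0000)^2 + 4.0000^2) = sqrt(17.0000) = 4.1231

4.1231


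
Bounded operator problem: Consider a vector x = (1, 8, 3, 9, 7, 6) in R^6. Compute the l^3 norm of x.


The l^3 norm = (sum |x_i|^3)^(1/3)
Sum of 3th powers = 1 + 512 + 27 + 729 + 343 + 216 = 1828
||x||_3 = (1828)^(1/3) = 12.2272

12.2272


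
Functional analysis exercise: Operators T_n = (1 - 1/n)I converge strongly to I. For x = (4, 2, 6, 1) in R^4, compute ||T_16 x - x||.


T_16 x - x = (1 - 1/16)x - x = -x/16
||x|| = sqrt(57) = 7.5498
||T_16 x - x|| = ||x||/16 = 7.5498/16 = 0.4719

0.4719


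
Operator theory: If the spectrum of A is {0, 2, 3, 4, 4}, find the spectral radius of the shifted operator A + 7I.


Spectrum of A + 7I = {7, 9, 10, 11, 11}
Spectral radius = max |lambda| over the shifted spectrum
= max(7, 9, 10, 11, 11) = 11

11


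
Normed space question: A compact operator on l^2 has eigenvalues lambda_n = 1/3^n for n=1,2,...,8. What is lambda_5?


The eigenvalue formula gives lambda_5 = 1/3^5
= 1/243
= 0.0041

0.0041


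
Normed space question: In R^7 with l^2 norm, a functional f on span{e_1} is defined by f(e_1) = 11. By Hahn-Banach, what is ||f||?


The norm of f is given by ||f|| = sup_{||x||=1} |f(x)|.
On span{e_1}, ||e_1|| = 1, so ||f|| = |f(e_1)| / ||e_1||
= |11| / 1 = 11.0000

11.0000


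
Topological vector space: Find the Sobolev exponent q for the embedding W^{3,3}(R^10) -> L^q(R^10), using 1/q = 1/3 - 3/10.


Using the Sobolev embedding formula: 1/q = 1/p - k/n
1/q = 1/3 - 3/10 = 1/30
q = 1/(1/30) = 30

30.0000


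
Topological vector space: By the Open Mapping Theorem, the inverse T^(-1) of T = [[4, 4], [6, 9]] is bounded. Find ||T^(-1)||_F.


det(T) = 4*9 - 4*6 = 12
T^(-1) = (1/12) * [[9, -4], [-6, 4]] = [[0.7500, -0.3333], [-0.5000, 0.3333]]
||T^(-1)||_F^2 = 0.7500^2 + (-0.3333)^2 + (-0.5000)^2 + 0.3333^2 = 1.0347
||T^(-1)||_F = sqrt(1.0347) = 1.0172

1.0172


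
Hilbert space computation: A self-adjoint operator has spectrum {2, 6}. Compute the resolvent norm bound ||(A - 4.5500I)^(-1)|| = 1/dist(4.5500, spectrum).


dist(4.5500, {2, 6}) = min(|4.5500 - 2|, |4.5500 - 6|)
= min(2.5500, 1.4500) = 1.4500
Resolvent bound = 1/1.4500 = 0.6897

0.6897


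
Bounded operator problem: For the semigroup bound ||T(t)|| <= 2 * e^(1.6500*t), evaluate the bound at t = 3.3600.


||T(3.3600)|| <= 2 * exp(1.6500 * 3.3600)
= 2 * exp(5.5440)
= 2 * 255.6988
= 511.3975

511.3975


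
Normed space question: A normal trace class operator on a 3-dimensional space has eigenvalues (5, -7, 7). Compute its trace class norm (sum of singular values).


For a normal operator, singular values equal |eigenvalues|.
Trace norm = sum |lambda_i| = 5 + 7 + 7
= 19

19


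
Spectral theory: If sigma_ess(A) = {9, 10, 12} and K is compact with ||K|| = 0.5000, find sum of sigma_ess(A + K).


By Weyl's theorem, the essential spectrum is invariant under compact perturbations.
sigma_ess(A + K) = sigma_ess(A) = {9, 10, 12}
Sum = 9 + 10 + 12 = 31

31


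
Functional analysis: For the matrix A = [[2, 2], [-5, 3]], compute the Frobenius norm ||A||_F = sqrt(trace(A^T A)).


||A||_F^2 = sum a_ij^2
= 2^2 + 2^2 + (-5)^2 + 3^2
= 4 + 4 + 25 + 9 = 42
||A||_F = sqrt(42) = 6.4807

6.4807


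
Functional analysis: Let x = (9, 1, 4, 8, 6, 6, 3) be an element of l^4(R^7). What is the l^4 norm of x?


The l^4 norm = (sum |x_i|^4)^(1/4)
Sum of 4th powers = 6561 + 1 + 256 + 4096 + 1296 + 1296 + 81 = 13587
||x||_4 = (13587)^(1/4) = 10.7964

10.7964


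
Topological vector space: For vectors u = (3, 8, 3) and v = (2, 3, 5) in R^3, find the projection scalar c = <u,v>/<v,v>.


Computing <u,v> = 3*2 + 8*3 + 3*5 = 45
Computing <v,v> = 2^2 + 3^2 + 5^2 = 38
Projection coefficient = 45/38 = 1.1842

1.1842


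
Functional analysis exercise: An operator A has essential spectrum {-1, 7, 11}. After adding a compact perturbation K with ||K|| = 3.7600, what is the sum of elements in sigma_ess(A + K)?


By Weyl's theorem, the essential spectrum is invariant under compact perturbations.
sigma_ess(A + K) = sigma_ess(A) = {-1, 7, 11}
Sum = -1 + 7 + 11 = 17

17


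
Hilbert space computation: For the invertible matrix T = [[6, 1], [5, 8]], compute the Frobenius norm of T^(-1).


det(T) = 6*8 - 1*5 = 43
T^(-1) = (1/43) * [[8, -1], [-5, 6]] = [[0.1860, -0.0233], [-0.1163, 0.1395]]
||T^(-1)||_F^2 = 0.1860^2 + (-0.0233)^2 + (-0.1163)^2 + 0.1395^2 = 0.0681
||T^(-1)||_F = sqrt(0.0681) = 0.2610

0.2610


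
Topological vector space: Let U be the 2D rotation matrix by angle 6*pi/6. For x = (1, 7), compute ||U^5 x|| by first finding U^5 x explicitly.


U is a rotation by theta = 6*pi/6
U^5 = rotation by 5*theta = 30*pi/6 = 6*pi/6 (mod 2*pi)
cos(6*pi/6) = -1.0000, sin(6*pi/6) = 0.0000
U^5 x = (-1.0000 * 1 - 0.0000 * 7, 0.0000 * 1 + -1.0000 * 7)
= (-1.0000, -7.0000)
||U^5 x|| = sqrt((-1.0000)^2 + (-7.0000)^2) = sqrt(50.0000) = 7.0711

7.0711


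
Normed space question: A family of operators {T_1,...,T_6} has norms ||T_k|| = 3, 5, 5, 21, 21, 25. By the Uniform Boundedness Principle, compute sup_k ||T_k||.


By the Uniform Boundedness Principle, the supremum of norms is finite.
sup_k ||T_k|| = max(3, 5, 5, 21, 21, 25) = 25

25


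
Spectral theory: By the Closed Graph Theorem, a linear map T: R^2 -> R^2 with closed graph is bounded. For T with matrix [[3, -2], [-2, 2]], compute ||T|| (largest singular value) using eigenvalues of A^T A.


A^T A = [[13, -10], [-10, 8]]
trace(A^T A) = 21, det(A^T A) = 4
discriminant = 21^2 - 4*4 = 425
Largest eigenvalue of A^T A = (trace + sqrt(disc))/2 = 20.8078
||T|| = sqrt(20.8078) = 4.5616

4.5616


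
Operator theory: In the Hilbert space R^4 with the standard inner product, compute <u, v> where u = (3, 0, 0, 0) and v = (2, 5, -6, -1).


Computing the standard inner product <u, v> = sum u_i * v_i
= 3*2 + 0*5 + 0*-6 + 0*-1
= 6 + 0 + 0 + 0
= 6

6


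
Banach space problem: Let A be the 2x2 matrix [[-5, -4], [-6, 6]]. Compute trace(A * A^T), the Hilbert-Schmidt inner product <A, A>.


trace(A * A^T) = sum of squares of all entries
= (-5)^2 + (-4)^2 + (-6)^2 + 6^2
= 25 + 16 + 36 + 36
= 113

113


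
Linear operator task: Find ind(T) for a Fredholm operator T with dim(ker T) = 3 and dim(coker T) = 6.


The Fredholm index is defined as ind(T) = dim(ker T) - dim(coker T)
= 3 - 6
= -3

-3


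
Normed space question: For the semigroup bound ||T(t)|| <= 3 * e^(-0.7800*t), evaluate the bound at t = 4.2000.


||T(4.2000)|| <= 3 * exp(-0.7800 * 4.2000)
= 3 * exp(-3.2760)
= 3 * 0.0378
= 0.1133

0.1133


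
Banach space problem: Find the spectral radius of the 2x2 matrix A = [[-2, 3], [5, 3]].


For a 2x2 matrix, eigenvalues satisfy lambda^2 - (trace)*lambda + det = 0
trace = -2 + 3 = 1
det = -2*3 - 3*5 = -21
discriminant = 1^2 - 4*(-21) = 85
spectral radius = max |eigenvalue| = 5.1098

5.1098


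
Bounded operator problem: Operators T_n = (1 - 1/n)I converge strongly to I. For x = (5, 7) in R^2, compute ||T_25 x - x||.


T_25 x - x = (1 - 1/25)x - x = -x/25
||x|| = sqrt(74) = 8.6023
||T_25 x - x|| = ||x||/25 = 8.6023/25 = 0.3441

0.3441


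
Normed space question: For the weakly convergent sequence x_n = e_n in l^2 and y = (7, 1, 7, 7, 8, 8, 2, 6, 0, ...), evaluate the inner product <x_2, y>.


x_2 = e_2 is the standard basis vector with 1 in position 2.
<x_2, y> = y_2 = 1
As n -> infinity, <x_n, y> -> 0, confirming weak convergence of (x_n) to 0.

1


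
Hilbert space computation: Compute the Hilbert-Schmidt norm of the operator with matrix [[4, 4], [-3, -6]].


The Hilbert-Schmidt norm is sqrt(sum of squares of all entries).
Sum of squares = 4^2 + 4^2 + (-3)^2 + (-6)^2
= 16 + 16 + 9 + 36 = 77
||T||_HS = sqrt(77) = 8.7750

8.7750


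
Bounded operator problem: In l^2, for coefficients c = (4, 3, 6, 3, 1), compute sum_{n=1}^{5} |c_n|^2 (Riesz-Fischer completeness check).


sum |c_n|^2 = 4^2 + 3^2 + 6^2 + 3^2 + 1^2
= 16 + 9 + 36 + 9 + 1
= 71

71


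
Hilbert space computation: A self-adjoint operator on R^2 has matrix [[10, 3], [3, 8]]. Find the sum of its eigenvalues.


For a self-adjoint (symmetric) matrix, the eigenvalues are real.
The sum of eigenvalues equals the trace of the matrix.
trace = 10 + 8 = 18

18


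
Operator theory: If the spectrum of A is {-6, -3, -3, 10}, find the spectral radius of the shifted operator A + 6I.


Spectrum of A + 6I = {0, 3, 3, 16}
Spectral radius = max |lambda| over the shifted spectrum
= max(0, 3, 3, 16) = 16

16


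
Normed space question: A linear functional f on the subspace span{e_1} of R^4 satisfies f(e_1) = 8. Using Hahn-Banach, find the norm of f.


The norm of f is given by ||f|| = sup_{||x||=1} |f(x)|.
On span{e_1}, ||e_1|| = 1, so ||f|| = |f(e_1)| / ||e_1||
= |8| / 1 = 8.0000

8.0000


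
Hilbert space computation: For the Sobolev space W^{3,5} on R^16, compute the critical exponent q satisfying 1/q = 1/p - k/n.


Using the Sobolev embedding formula: 1/q = 1/p - k/n
1/q = 1/5 - 3/16 = 1/80
q = 1/(1/80) = 80

80.0000


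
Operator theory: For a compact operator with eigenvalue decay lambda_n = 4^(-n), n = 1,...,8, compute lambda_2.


The eigenvalue formula gives lambda_2 = 1/4^2
= 1/16
= 0.0625

0.0625


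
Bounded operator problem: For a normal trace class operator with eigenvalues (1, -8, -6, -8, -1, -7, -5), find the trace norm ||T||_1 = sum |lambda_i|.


For a normal operator, singular values equal |eigenvalues|.
Trace norm = sum |lambda_i| = 1 + 8 + 6 + 8 + 1 + 7 + 5
= 36

36


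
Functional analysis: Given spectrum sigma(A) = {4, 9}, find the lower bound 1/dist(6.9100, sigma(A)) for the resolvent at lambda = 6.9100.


dist(6.9100, {4, 9}) = min(|6.9100 - 4|, |6.9100 - 9|)
= min(2.9100, 2.0900) = 2.0900
Resolvent bound = 1/2.0900 = 0.4785

0.4785


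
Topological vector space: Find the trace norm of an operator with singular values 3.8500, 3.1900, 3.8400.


The nuclear norm is the sum of all singular values.
||T||_1 = 3.8500 + 3.1900 + 3.8400
= 10.8800

10.8800


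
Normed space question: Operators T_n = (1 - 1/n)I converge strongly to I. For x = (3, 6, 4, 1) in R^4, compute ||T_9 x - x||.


T_9 x - x = (1 - 1/9)x - x = -x/9
||x|| = sqrt(62) = 7.8740
||T_9 x - x|| = ||x||/9 = 7.8740/9 = 0.8749

0.8749


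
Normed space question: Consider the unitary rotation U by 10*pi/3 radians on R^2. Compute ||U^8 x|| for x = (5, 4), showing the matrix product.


U is a rotation by theta = 10*pi/3
U^8 = rotation by 8*theta = 80*pi/3 = 2*pi/3 (mod 2*pi)
cos(2*pi/3) = -0.5000, sin(2*pi/3) = 0.8660
U^8 x = (-0.5000 * 5 - 0.8660 * 4, 0.8660 * 5 + -0.5000 * 4)
= (-5.9641, 2.3301)
||U^8 x|| = sqrt((-5.9641)^2 + 2.3301^2) = sqrt(41.0000) = 6.4031

6.4031


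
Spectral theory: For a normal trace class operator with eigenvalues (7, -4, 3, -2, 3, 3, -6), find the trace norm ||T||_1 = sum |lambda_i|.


For a normal operator, singular values equal |eigenvalues|.
Trace norm = sum |lambda_i| = 7 + 4 + 3 + 2 + 3 + 3 + 6
= 28

28


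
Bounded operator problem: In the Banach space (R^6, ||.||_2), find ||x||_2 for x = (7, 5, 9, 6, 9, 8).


The l^2 norm = (sum |x_i|^2)^(1/2)
Sum of 2th powers = 49 + 25 + 81 + 36 + 81 + 64 = 336
||x||_2 = (336)^(1/2) = 18.3303

18.3303


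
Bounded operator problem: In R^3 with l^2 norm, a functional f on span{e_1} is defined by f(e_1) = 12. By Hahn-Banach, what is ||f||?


The norm of f is given by ||f|| = sup_{||x||=1} |f(x)|.
On span{e_1}, ||e_1|| = 1, so ||f|| = |f(e_1)| / ||e_1||
= |12| / 1 = 12.0000

12.0000


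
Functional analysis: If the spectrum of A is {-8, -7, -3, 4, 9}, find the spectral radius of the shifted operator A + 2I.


Spectrum of A + 2I = {-6, -5, -1, 6, 11}
Spectral radius = max |lambda| over the shifted spectrum
= max(6, 5, 1, 6, 11) = 11

11


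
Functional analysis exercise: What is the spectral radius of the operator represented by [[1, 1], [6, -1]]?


For a 2x2 matrix, eigenvalues satisfy lambda^2 - (trace)*lambda + det = 0
trace = 1 + -1 = 0
det = 1*-1 - 1*6 = -7
discriminant = 0^2 - 4*(-7) = 28
spectral radius = max |eigenvalue| = 2.6458

2.6458


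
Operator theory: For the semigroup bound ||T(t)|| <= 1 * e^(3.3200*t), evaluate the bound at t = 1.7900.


||T(1.7900)|| <= 1 * exp(3.3200 * 1.7900)
= 1 * exp(5.9428)
= 1 * 381.0002
= 381.0002

381.0002


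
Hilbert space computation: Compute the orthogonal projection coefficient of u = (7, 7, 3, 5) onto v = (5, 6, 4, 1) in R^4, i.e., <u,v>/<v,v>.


Computing <u,v> = 7*5 + 7*6 + 3*4 + 5*1 = 94
Computing <v,v> = 5^2 + 6^2 + 4^2 + 1^2 = 78
Projection coefficient = 94/78 = 1.2051

1.2051


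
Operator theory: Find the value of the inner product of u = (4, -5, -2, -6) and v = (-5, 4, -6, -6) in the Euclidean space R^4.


Computing the standard inner product <u, v> = sum u_i * v_i
= 4*-5 + -5*4 + -2*-6 + -6*-6
= -20 + -20 + 12 + 36
= 8

8


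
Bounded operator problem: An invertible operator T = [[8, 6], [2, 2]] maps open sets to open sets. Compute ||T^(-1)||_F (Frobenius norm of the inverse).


det(T) = 8*2 - 6*2 = 4
T^(-1) = (1/4) * [[2, -6], [-2, 8]] = [[0.5000, -1.5000], [-0.5000, 2.0000]]
||T^(-1)||_F^2 = 0.5000^2 + (-1.5000)^2 + (-0.5000)^2 + 2.0000^2 = 6.7500
||T^(-1)||_F = sqrt(6.7500) = 2.5981

2.5981


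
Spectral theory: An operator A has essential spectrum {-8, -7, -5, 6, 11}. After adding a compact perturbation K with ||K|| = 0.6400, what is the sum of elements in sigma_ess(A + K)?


By Weyl's theorem, the essential spectrum is invariant under compact perturbations.
sigma_ess(A + K) = sigma_ess(A) = {-8, -7, -5, 6, 11}
Sum = -8 + -7 + -5 + 6 + 11 = -3

-3


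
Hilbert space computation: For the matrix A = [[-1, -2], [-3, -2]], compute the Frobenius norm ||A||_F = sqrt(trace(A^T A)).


||A||_F^2 = sum a_ij^2
= (-1)^2 + (-2)^2 + (-3)^2 + (-2)^2
= 1 + 4 + 9 + 4 = 18
||A||_F = sqrt(18) = 4.2426

4.2426


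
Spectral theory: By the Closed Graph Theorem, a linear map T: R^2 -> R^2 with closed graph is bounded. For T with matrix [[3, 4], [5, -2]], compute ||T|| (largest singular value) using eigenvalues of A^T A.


A^T A = [[34, 2], [2, 20]]
trace(A^T A) = 54, det(A^T A) = 676
discriminant = 54^2 - 4*676 = 212
Largest eigenvalue of A^T A = (trace + sqrt(disc))/2 = 34.2801
||T|| = sqrt(34.2801) = 5.8549

5.8549


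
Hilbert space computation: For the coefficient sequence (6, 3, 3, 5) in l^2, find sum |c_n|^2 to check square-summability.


sum |c_n|^2 = 6^2 + 3^2 + 3^2 + 5^2
= 36 + 9 + 9 + 25
= 79

79


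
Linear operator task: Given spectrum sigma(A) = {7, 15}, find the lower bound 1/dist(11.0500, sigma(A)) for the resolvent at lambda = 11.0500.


dist(11.0500, {7, 15}) = min(|11.0500 - 7|, |11.0500 - 15|)
= min(4.0500, 3.9500) = 3.9500
Resolvent bound = 1/3.9500 = 0.2532

0.2532


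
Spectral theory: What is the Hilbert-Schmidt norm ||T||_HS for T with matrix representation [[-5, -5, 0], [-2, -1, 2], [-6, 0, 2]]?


The Hilbert-Schmidt norm is sqrt(sum of squares of all entries).
Sum of squares = (-5)^2 + (-5)^2 + 0^2 + (-2)^2 + (-1)^2 + 2^2 + (-6)^2 + 0^2 + 2^2
= 25 + 25 + 0 + 4 + 1 + 4 + 36 + 0 + 4 = 99
||T||_HS = sqrt(99) = 9.9499

9.9499


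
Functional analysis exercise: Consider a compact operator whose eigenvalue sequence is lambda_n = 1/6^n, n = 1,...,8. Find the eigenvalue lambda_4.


The eigenvalue formula gives lambda_4 = 1/6^4
= 1/1296
= 7.7160e-04

7.7160e-04


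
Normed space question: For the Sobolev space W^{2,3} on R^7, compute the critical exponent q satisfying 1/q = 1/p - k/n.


Using the Sobolev embedding formula: 1/q = 1/p - k/n
1/q = 1/3 - 2/7 = 1/21
q = 1/(1/21) = 21

21.0000


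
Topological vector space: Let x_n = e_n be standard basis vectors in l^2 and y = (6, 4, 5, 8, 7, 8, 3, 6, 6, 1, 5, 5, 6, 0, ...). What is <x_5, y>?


x_5 = e_5 is the standard basis vector with 1 in position 5.
<x_5, y> = y_5 = 7
As n -> infinity, <x_n, y> -> 0, confirming weak convergence of (x_n) to 0.

7


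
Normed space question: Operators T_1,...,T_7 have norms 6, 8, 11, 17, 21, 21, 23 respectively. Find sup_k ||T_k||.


By the Uniform Boundedness Principle, the supremum of norms is finite.
sup_k ||T_k|| = max(6, 8, 11, 17, 21, 21, 23) = 23

23


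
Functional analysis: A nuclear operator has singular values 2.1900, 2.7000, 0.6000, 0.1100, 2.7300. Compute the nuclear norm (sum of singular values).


The nuclear norm is the sum of all singular values.
||T||_1 = 2.1900 + 2.7000 + 0.6000 + 0.1100 + 2.7300
= 8.3300

8.3300


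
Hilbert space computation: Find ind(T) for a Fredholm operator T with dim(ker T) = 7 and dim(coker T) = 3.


The Fredholm index is defined as ind(T) = dim(ker T) - dim(coker T)
= 7 - 3
= 4

4


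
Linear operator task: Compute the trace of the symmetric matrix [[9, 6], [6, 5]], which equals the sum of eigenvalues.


For a self-adjoint (symmetric) matrix, the eigenvalues are real.
The sum of eigenvalues equals the trace of the matrix.
trace = 9 + 5 = 14

14


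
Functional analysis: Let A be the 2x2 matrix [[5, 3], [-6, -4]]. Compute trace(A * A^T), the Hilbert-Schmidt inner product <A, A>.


trace(A * A^T) = sum of squares of all entries
= 5^2 + 3^2 + (-6)^2 + (-4)^2
= 25 + 9 + 36 + 16
= 86

86


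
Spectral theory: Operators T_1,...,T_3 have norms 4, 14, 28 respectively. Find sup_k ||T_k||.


By the Uniform Boundedness Principle, the supremum of norms is finite.
sup_k ||T_k|| = max(4, 14, 28) = 28

28


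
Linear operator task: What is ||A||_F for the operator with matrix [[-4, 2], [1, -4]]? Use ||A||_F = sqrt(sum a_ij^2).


||A||_F^2 = sum a_ij^2
= (-4)^2 + 2^2 + 1^2 + (-4)^2
= 16 + 4 + 1 + 16 = 37
||A||_F = sqrt(37) = 6.0828

6.0828


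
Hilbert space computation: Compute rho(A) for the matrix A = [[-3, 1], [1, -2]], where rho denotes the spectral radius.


For a 2x2 matrix, eigenvalues satisfy lambda^2 - (trace)*lambda + det = 0
trace = -3 + -2 = -5
det = -3*-2 - 1*1 = 5
discriminant = (-5)^2 - 4*(5) = 5
spectral radius = max |eigenvalue| = 3.6180

3.6180


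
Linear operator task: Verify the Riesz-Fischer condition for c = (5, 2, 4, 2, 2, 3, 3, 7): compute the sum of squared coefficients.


sum |c_n|^2 = 5^2 + 2^2 + 4^2 + 2^2 + 2^2 + 3^2 + 3^2 + 7^2
= 25 + 4 + 16 + 4 + 4 + 9 + 9 + 49
= 120

120


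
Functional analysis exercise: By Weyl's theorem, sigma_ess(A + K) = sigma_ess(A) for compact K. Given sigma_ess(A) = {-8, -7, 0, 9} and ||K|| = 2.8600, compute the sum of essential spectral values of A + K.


By Weyl's theorem, the essential spectrum is invariant under compact perturbations.
sigma_ess(A + K) = sigma_ess(A) = {-8, -7, 0, 9}
Sum = -8 + -7 + 0 + 9 = -6

-6


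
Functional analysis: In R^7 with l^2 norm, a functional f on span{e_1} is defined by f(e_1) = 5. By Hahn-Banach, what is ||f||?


The norm of f is given by ||f|| = sup_{||x||=1} |f(x)|.
On span{e_1}, ||e_1|| = 1, so ||f|| = |f(e_1)| / ||e_1||
= |5| / 1 = 5.0000

5.0000


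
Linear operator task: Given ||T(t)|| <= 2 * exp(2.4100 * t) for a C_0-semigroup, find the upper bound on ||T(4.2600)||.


||T(4.2600)|| <= 2 * exp(2.4100 * 4.2600)
= 2 * exp(10.2666)
= 2 * 28755.9505
= 57511.9011

57511.9011


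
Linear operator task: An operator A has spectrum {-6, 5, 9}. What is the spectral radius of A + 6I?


Spectrum of A + 6I = {0, 11, 15}
Spectral radius = max |lambda| over the shifted spectrum
= max(0, 11, 15) = 15

15


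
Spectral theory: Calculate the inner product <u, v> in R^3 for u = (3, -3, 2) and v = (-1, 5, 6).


Computing the standard inner product <u, v> = sum u_i * v_i
= 3*-1 + -3*5 + 2*6
= -3 + -15 + 12
= -6

-6


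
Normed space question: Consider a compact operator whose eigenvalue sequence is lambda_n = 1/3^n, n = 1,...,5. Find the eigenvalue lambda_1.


The eigenvalue formula gives lambda_1 = 1/3^1
= 1/3
= 0.3333

0.3333


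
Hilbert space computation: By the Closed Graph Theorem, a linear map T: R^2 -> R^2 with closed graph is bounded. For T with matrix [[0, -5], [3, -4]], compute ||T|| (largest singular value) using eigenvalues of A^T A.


A^T A = [[9, -12], [-12, 41]]
trace(A^T A) = 50, det(A^T A) = 225
discriminant = 50^2 - 4*225 = 1600
Largest eigenvalue of A^T A = (trace + sqrt(disc))/2 = 45.0000
||T|| = sqrt(45.0000) = 6.7082

6.7082


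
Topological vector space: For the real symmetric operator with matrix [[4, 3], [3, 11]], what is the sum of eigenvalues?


For a self-adjoint (symmetric) matrix, the eigenvalues are real.
The sum of eigenvalues equals the trace of the matrix.
trace = 4 + 11 = 15

15


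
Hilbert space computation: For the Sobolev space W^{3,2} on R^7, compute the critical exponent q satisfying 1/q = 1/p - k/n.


Using the Sobolev embedding formula: 1/q = 1/p - k/n
1/q = 1/2 - 3/7 = 1/14
q = 1/(1/14) = 14

14.0000


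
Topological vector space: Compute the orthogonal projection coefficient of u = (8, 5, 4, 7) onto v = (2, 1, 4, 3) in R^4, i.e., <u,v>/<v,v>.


Computing <u,v> = 8*2 + 5*1 + 4*4 + 7*3 = 58
Computing <v,v> = 2^2 + 1^2 + 4^2 + 3^2 = 30
Projection coefficient = 58/30 = 1.9333

1.9333
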